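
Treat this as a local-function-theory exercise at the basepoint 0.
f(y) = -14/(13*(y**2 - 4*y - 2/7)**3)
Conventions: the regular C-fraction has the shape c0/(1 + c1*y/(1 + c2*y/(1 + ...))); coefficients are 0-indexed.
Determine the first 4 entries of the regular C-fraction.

Taylor coefficients (expand at 0): a_0 = 2401/52, a_1 = -50421/26, a_2 = 5697573/104, a_3 = -1294139.
c0 = a_0 = 2401/52. Peel one level at a time: if S = 1 + c*y/S' with S'(0) = 1, then c is the y-coefficient of S and S' = c*y/(S - 1).
S_1 = c0/f = 1 + (42)*y + (1155/2)*y^2 + ...; c1 = 42.
S_2 = c1*y/(S_1 - 1) = 1 + (-55/4)*y + (6275/48)*y^2 + ...; c2 = -55/4.
S_3 = c2*y/(S_2 - 1) = 1 + (1255/132)*y + ...; c3 = 1255/132.

The regular C-fraction coefficients are [2401/52, 42, -55/4, 1255/132].


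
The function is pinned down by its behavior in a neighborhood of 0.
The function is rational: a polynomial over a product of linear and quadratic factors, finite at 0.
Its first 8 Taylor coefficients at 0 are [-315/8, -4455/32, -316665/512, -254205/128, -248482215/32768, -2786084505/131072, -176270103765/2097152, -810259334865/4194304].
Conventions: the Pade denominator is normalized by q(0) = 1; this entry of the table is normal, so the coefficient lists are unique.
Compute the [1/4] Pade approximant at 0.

The Pade approximant has numerator coefficients [-315/8, -118525815/541028]; denominator coefficients [1, 1097259/541028, -198045439/8656448, -24284415/17312896, 37571795/541028].

Taylor coefficients needed (read off): a_0 = -315/8, a_1 = -4455/32, a_2 = -316665/512, a_3 = -254205/128, a_4 = -248482215/32768, a_5 = -2786084505/131072.
Write the denominator as Q(j) = 1 + q1*j + q2*j^2 + q3*j^3 + q4*j^4. Requiring Q*f - P = O(j^6) with deg P <= 1 kills the coefficients of j^2..j^5 in Q*f:
  j^2: a_2 + q1*a_1 + q2*a_0 = 0, i.e. -316665/512 + (-4455/32)*q1 + (-315/8)*q2 = 0.
  j^3: a_3 + q1*a_2 + q2*a_1 + q3*a_0 = 0, i.e. -254205/128 + (-316665/512)*q1 + (-4455/32)*q2 + (-315/8)*q3 = 0.
  j^4: a_4 + q1*a_3 + q2*a_2 + q3*a_1 + q4*a_0 = 0, i.e. -248482215/32768 + (-254205/128)*q1 + (-316665/512)*q2 + (-4455/32)*q3 + (-315/8)*q4 = 0.
  j^5: a_5 + q1*a_4 + q2*a_3 + q3*a_2 + q4*a_1 = 0, i.e. -2786084505/131072 + (-248482215/32768)*q1 + (-254205/128)*q2 + (-316665/512)*q3 + (-4455/32)*q4 = 0.
Solving this linear system: q1 = 1097259/541028, q2 = -198045439/8656448, q3 = -24284415/17312896, q4 = 37571795/541028.
The numerator is Q*f truncated at degree 1: P0 = a_0 = -315/8; P1 = a_1 + q1*a_0 = -118525815/541028.


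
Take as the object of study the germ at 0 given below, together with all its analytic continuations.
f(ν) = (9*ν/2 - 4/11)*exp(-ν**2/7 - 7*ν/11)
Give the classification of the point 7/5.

There is no denominator, hence no pole anywhere.
The factor exp(-ν**2/7 - 7*ν/11) is entire.
So the germ continues analytically to 7/5.

The point is a regular point.


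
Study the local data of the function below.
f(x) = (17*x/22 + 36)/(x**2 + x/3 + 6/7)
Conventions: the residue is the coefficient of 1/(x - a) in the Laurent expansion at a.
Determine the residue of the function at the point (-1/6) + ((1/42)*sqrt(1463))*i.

The factor x**2 + x/3 + 6/7 splits as (x - a)(x - a') with a = (-1/6) + ((1/42)*sqrt(1463))*i, a' = (-1/6) - ((1/42)*sqrt(1463))*i. At the order-1 pole a set g(x) = (x - a)*f(x) = [17*x/22 + 36] / (x - a').
Simple pole: residue = g(a) at a = (-1/6) + ((1/42)*sqrt(1463))*i, which is (17/44) - ((4735/9196)*sqrt(1463))*i.

The residue is (17/44) - ((4735/9196)*sqrt(1463))*i.


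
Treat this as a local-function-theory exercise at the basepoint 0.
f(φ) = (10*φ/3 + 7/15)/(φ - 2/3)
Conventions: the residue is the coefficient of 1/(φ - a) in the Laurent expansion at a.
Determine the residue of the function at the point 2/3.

The residue is 121/45.

At the order-1 pole 2/3 set g(φ) = (φ - (2/3))*f(φ) = 10*φ/3 + 7/15.
Simple pole: residue = g(a) at a = 2/3, which is 121/45.


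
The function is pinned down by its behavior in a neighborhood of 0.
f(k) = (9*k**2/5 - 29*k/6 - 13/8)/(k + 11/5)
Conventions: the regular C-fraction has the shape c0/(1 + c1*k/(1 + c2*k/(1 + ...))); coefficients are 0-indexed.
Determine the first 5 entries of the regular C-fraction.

The regular C-fraction coefficients are [-65/88, -1081/429, 719644/210795, -111957066/972418955, -58374/179911].

Taylor coefficients (expand at 0): a_0 = -65/88, a_1 = -5405/2904, a_2 = 53161/31944, a_3 = -265805/351384, a_4 = 1329025/3865224.
c0 = a_0 = -65/88. Peel one level at a time: if S = 1 + c*k/S' with S'(0) = 1, then c is the k-coefficient of S and S' = c*k/(S - 1).
S_1 = c0/f = 1 + (-1081/429)*k + (719644/83655)*k^2 + ...; c1 = -1081/429.
S_2 = c1*k/(S_1 - 1) = 1 + (719644/210795)*k + (11482776/29214025)*k^2 + ...; c2 = 719644/210795.
S_3 = c2*k/(S_2 - 1) = 1 + (-111957066/972418955)*k + (-6045681564/161839839605)*k^2 + ...; c3 = -111957066/972418955.
S_4 = c3*k/(S_3 - 1) = 1 + (-58374/179911)*k + ...; c4 = -58374/179911.


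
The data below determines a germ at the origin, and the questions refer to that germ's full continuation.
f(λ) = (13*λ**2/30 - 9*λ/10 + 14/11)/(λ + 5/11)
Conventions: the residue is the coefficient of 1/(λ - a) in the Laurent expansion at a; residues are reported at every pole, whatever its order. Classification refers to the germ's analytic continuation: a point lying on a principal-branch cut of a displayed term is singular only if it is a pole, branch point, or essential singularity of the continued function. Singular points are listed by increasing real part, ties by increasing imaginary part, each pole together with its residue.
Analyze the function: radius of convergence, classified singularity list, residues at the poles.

Radius of convergence at 0: 5/11.
At -5/11: a pole of order 1; residue 643/363.

Denominator factor (λ + 5/11): pole of order 1 at -5/11, modulus 5/11.
The radius of convergence is the smallest modulus among the singular points: 5/11.
At the order-1 pole -5/11 set g(λ) = (λ - (-5/11))*f(λ) = 13*λ**2/30 - 9*λ/10 + 14/11.
Simple pole: residue = g(a) at a = -5/11, which is 643/363.


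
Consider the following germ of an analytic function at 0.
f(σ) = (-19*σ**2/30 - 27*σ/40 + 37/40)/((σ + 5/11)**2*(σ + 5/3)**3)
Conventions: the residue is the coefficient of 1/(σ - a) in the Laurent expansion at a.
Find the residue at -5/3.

The residue is 81192573/51200000.

At the order-3 pole -5/3 set g(σ) = (σ - (-5/3))^3*f(σ) = (-19*σ**2/30 - 27*σ/40 + 37/40)/(σ + 5/11)**2.
Order-3 pole: residue = g''(a)/2; g''(-5/3) = 81192573/25600000, so the residue is 81192573/51200000.


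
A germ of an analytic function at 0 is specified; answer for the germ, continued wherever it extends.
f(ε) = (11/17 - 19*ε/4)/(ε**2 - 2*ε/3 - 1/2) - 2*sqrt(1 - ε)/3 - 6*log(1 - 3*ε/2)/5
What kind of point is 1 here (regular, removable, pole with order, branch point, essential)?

The point is an algebraic (square-root) branch point.

The term (-2/3)*sqrt(1 - ε/(1)) has argument 1 - 1/(1) = 0 at 1: a square-root (algebraic, two-sheeted) branch point; the remaining terms are analytic or single-valued there.


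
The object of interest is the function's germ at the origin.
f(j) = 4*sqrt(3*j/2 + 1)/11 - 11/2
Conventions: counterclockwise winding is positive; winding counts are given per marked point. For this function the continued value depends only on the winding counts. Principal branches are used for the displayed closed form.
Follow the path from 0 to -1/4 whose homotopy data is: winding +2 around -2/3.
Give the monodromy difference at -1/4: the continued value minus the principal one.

Continued minus principal equals 0.

The rational part is single-valued and drops out of the difference; each branch term changes only by its own monodromy.
(4/11)*sqrt(1 - j/(-2/3)): winding +2 is even, the square root returns to the same sheet, contribution 0.
Summing the contributions at j = -1/4 gives 0.


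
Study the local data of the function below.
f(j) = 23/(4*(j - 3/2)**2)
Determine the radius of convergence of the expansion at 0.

The radius of convergence is 3/2.

Denominator factor (j - 3/2)^2: pole of order 2 at 3/2, modulus 3/2.
The radius of convergence is the smallest modulus among the singular points: 3/2.


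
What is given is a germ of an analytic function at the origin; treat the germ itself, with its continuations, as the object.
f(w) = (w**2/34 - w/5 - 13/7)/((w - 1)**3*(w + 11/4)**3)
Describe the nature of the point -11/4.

The point is a pole of order 3.

The denominator factor w + 11/4 vanishes at -11/4 and appears to the power 3; the numerator there equals -20653/19040, nonzero, and no other factor vanishes.
Hence a pole whose order is the multiplicity, 3.


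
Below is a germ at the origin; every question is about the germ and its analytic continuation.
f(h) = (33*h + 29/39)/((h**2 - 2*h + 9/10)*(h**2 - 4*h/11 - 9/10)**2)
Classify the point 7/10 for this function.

The point is a regular point.

Denominator factors: h**2 - 4*h/11 - 9/10 = -731/1100 at h = 7/10; h**2 - 2*h + 9/10 = -1/100 at h = 7/10 — none vanishes.
So the germ continues analytically to 7/10.


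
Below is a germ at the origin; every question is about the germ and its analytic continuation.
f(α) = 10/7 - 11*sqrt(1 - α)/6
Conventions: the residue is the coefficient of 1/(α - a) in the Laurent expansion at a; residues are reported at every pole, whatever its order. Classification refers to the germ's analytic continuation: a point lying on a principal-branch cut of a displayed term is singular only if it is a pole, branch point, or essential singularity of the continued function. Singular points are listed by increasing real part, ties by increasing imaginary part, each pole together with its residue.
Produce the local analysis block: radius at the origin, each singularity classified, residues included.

Radius of convergence at 0: 1.
At 1: an algebraic (square-root) branch point.

Branch term (-11/6)*sqrt(1 - α/(1)): its argument vanishes at α = 1, a square-root branch point, modulus 1.
The radius of convergence is the smallest modulus among the singular points: 1.


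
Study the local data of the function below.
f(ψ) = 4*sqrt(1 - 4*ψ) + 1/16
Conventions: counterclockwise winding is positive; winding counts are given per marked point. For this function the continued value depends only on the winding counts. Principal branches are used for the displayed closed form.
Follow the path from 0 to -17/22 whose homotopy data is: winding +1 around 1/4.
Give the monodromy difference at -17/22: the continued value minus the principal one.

The rational part is single-valued and drops out of the difference; each branch term changes only by its own monodromy.
(4)*sqrt(1 - ψ/(1/4)): winding +1 is odd, the square root flips sign, contributing -2*(4)*sqrt(1 - (-17/22)/(1/4)) = -2*(4)*sqrt(45/11) = -(24/11)*sqrt(55).
Summing the contributions at ψ = -17/22 gives -(24/11)*sqrt(55).

Continued minus principal equals -(24/11)*sqrt(55).


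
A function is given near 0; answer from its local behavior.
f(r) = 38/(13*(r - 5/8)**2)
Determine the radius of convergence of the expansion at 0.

The radius of convergence is 5/8.

Denominator factor (r - 5/8)^2: pole of order 2 at 5/8, modulus 5/8.
The radius of convergence is the smallest modulus among the singular points: 5/8.


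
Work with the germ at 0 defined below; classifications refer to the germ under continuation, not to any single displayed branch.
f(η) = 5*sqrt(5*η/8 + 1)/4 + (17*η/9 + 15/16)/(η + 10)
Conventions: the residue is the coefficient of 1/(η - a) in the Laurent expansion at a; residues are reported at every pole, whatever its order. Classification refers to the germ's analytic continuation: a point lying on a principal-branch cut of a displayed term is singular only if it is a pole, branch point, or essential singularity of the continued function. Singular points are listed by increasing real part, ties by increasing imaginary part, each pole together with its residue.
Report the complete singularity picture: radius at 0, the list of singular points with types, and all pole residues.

Radius of convergence at 0: 8/5.
At -10: a pole of order 1; residue -2585/144.
At -8/5: an algebraic (square-root) branch point.

Denominator factor (η + 10): pole of order 1 at -10, modulus 10.
Branch term (5/4)*sqrt(1 - η/(-8/5)): its argument vanishes at η = -8/5, a square-root branch point, modulus 8/5.
The radius of convergence is the smallest modulus among the singular points: 8/5.
The branch term is analytic at -10 and contributes nothing to the residue; only the rational part matters.
At the order-1 pole -10 set g(η) = (η - (-10))*(rational part) = 17*η/9 + 15/16.
Simple pole: residue = g(a) at a = -10, which is -2585/144.
List the singular points by increasing real part (a conjugate pair: the negative imaginary part first).


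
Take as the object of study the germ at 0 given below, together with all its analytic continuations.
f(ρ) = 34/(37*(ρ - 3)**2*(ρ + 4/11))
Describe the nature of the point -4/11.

The point is a pole of order 1.

The denominator factor ρ + 4/11 vanishes at -4/11 and appears to the power 1; the numerator there equals 34/37, nonzero, and no other factor vanishes.
Hence a pole whose order is the multiplicity, 1.


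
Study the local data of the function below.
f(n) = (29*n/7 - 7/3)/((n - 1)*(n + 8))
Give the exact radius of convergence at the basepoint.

Denominator factor (n + 8): pole of order 1 at -8, modulus 8.
Denominator factor (n - 1): pole of order 1 at 1, modulus 1.
The radius of convergence is the smallest modulus among the singular points: 1.

The radius of convergence is 1.


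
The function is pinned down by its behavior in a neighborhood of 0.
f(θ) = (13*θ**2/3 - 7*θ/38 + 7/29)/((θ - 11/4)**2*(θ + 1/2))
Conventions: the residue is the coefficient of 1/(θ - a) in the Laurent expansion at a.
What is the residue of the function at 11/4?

At the order-2 pole 11/4 set g(θ) = (θ - (11/4))^2*f(θ) = (13*θ**2/3 - 7*θ/38 + 7/29)/(θ + 1/2).
Order-2 pole: residue = g'(a); g'(11/4) = 391025/93119, so the residue is 391025/93119.

The residue is 391025/93119.


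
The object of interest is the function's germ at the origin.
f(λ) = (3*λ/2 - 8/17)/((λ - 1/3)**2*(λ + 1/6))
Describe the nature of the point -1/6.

The point is a pole of order 1.

The denominator factor λ + 1/6 vanishes at -1/6 and appears to the power 1; the numerator there equals -49/68, nonzero, and no other factor vanishes.
Hence a pole whose order is the multiplicity, 1.


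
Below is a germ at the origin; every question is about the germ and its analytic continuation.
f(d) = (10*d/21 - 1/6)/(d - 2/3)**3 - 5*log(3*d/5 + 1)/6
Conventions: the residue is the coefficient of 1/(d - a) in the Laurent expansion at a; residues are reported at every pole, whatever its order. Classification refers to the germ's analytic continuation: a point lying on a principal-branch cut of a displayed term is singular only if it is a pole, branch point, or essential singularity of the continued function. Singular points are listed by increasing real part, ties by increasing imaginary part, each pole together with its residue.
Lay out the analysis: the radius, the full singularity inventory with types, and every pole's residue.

Denominator factor (d - 2/3)^3: pole of order 3 at 2/3, modulus 2/3.
Branch term (-5/6)*log(1 - d/(-5/3)): its argument vanishes at d = -5/3, a logarithmic branch point, modulus 5/3.
The radius of convergence is the smallest modulus among the singular points: 2/3.
The branch term is analytic at 2/3 and contributes nothing to the residue; only the rational part matters.
At the order-3 pole 2/3 set g(d) = (d - (2/3))^3*(rational part) = 10*d/21 - 1/6.
Order-3 pole: residue = g''(a)/2; g''(2/3) = 0, so the residue is 0.
List the singular points by increasing real part (a conjugate pair: the negative imaginary part first).

Radius of convergence at 0: 2/3.
At -5/3: a logarithmic branch point.
At 2/3: a pole of order 3; residue 0.


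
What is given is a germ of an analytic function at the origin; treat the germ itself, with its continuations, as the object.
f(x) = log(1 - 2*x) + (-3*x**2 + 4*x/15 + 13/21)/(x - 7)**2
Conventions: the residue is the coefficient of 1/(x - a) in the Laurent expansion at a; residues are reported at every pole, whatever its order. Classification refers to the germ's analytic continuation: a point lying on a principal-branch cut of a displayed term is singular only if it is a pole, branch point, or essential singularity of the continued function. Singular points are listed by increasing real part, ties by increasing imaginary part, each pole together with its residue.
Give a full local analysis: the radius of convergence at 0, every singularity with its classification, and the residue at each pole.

Radius of convergence at 0: 1/2.
At 1/2: a logarithmic branch point.
At 7: a pole of order 2; residue -626/15.

Denominator factor (x - 7)^2: pole of order 2 at 7, modulus 7.
Branch term (1)*log(1 - x/(1/2)): its argument vanishes at x = 1/2, a logarithmic branch point, modulus 1/2.
The radius of convergence is the smallest modulus among the singular points: 1/2.
The branch term is analytic at 7 and contributes nothing to the residue; only the rational part matters.
At the order-2 pole 7 set g(x) = (x - (7))^2*(rational part) = -3*x**2 + 4*x/15 + 13/21.
Order-2 pole: residue = g'(a); g'(7) = -626/15, so the residue is -626/15.
List the singular points by increasing real part (a conjugate pair: the negative imaginary part first).


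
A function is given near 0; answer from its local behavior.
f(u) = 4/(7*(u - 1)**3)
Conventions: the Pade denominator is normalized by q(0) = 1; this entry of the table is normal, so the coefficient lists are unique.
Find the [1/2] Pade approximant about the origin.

Taylor coefficients needed (expand at 0): a_0 = -4/7, a_1 = -12/7, a_2 = -24/7, a_3 = -40/7.
Write the denominator as Q(u) = 1 + q1*u + q2*u^2. Requiring Q*f - P = O(u^4) with deg P <= 1 kills the coefficients of u^2..u^3 in Q*f:
  u^2: a_2 + q1*a_1 + q2*a_0 = 0, i.e. -24/7 + (-12/7)*q1 + (-4/7)*q2 = 0.
  u^3: a_3 + q1*a_2 + q2*a_1 = 0, i.e. -40/7 + (-24/7)*q1 + (-12/7)*q2 = 0.
Solving this linear system: q1 = -8/3, q2 = 2.
The numerator is Q*f truncated at degree 1: P0 = a_0 = -4/7; P1 = a_1 + q1*a_0 = -4/21.

The Pade approximant has numerator coefficients [-4/7, -4/21]; denominator coefficients [1, -8/3, 2].


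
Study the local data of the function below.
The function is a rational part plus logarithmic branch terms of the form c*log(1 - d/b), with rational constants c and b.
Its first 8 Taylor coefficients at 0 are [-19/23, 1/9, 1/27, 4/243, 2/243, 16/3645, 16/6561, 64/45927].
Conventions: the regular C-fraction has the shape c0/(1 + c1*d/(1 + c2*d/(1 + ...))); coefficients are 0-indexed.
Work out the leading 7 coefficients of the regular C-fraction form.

Taylor coefficients (read off): a_0 = -19/23, a_1 = 1/9, a_2 = 1/27, a_3 = 4/243, a_4 = 2/243, a_5 = 16/3645, a_6 = 16/6561.
c0 = a_0 = -19/23. Peel one level at a time: if S = 1 + c*d/S' with S'(0) = 1, then c is the d-coefficient of S and S' = c*d/(S - 1).
S_1 = c0/f = 1 + (23/171)*d + (1840/29241)*d^2 + ...; c1 = 23/171.
S_2 = c1*d/(S_1 - 1) = 1 + (-80/171)*d + (-1/27)*d^2 + ...; c2 = -80/171.
S_3 = c2*d/(S_2 - 1) = 1 + (-19/240)*d + (-1159/57600)*d^2 + ...; c3 = -19/240.
S_4 = c3*d/(S_3 - 1) = 1 + (-61/240)*d + (-4/135)*d^2 + ...; c4 = -61/240.
S_5 = c4*d/(S_4 - 1) = 1 + (-64/549)*d + (-7616/301401)*d^2 + ...; c5 = -64/549.
S_6 = c5*d/(S_5 - 1) = 1 + (-119/549)*d + ...; c6 = -119/549.

The regular C-fraction coefficients are [-19/23, 23/171, -80/171, -19/240, -61/240, -64/549, -119/549].


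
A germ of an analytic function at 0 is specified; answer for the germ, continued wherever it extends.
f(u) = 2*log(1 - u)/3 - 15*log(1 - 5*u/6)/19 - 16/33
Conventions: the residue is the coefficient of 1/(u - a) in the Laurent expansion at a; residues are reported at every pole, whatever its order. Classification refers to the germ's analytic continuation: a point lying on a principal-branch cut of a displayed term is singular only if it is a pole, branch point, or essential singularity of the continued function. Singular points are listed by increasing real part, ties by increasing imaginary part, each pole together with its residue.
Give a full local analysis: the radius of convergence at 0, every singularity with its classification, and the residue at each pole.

Radius of convergence at 0: 1.
At 1: a logarithmic branch point.
At 6/5: a logarithmic branch point.

Branch term (-15/19)*log(1 - u/(6/5)): its argument vanishes at u = 6/5, a logarithmic branch point, modulus 6/5.
Branch term (2/3)*log(1 - u/(1)): its argument vanishes at u = 1, a logarithmic branch point, modulus 1.
The radius of convergence is the smallest modulus among the singular points: 1.
List the singular points by increasing real part (a conjugate pair: the negative imaginary part first).


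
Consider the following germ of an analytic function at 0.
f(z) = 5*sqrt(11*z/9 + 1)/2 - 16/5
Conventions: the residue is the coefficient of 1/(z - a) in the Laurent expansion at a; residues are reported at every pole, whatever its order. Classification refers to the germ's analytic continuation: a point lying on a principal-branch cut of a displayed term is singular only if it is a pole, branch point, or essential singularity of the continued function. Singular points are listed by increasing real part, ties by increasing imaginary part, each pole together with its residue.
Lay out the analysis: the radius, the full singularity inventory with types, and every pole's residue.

Branch term (5/2)*sqrt(1 - z/(-9/11)): its argument vanishes at z = -9/11, a square-root branch point, modulus 9/11.
The radius of convergence is the smallest modulus among the singular points: 9/11.

Radius of convergence at 0: 9/11.
At -9/11: an algebraic (square-root) branch point.


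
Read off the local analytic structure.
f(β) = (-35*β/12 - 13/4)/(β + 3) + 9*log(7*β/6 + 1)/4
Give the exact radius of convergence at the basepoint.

The radius of convergence is 6/7.

Denominator factor (β + 3): pole of order 1 at -3, modulus 3.
Branch term (9/4)*log(1 - β/(-6/7)): its argument vanishes at β = -6/7, a logarithmic branch point, modulus 6/7.
The radius of convergence is the smallest modulus among the singular points: 6/7.


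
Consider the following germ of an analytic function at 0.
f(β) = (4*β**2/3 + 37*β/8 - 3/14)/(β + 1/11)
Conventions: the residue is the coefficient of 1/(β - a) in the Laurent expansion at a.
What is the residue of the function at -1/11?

The residue is -12679/20328.

At the order-1 pole -1/11 set g(β) = (β - (-1/11))*f(β) = 4*β**2/3 + 37*β/8 - 3/14.
Simple pole: residue = g(a) at a = -1/11, which is -12679/20328.


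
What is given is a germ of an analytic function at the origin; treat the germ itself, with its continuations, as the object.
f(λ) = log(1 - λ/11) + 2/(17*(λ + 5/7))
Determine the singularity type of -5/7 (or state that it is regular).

The denominator factor λ + 5/7 vanishes at -5/7 and appears to the power 1; the numerator there equals 2/17, nonzero, and no other factor vanishes.
The branch terms are analytic at this point.
Hence a pole whose order is the multiplicity, 1.

The point is a pole of order 1.


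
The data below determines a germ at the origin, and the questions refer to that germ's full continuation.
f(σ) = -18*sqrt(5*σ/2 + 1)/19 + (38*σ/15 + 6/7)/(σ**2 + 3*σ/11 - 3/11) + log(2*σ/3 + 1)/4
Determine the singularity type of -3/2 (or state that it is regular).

The point is a logarithmic branch point.

The term (1/4)*log(1 - σ/(-3/2)) has argument 1 - -3/2/(-3/2) = 0 at -3/2: a logarithmic (infinitely-sheeted) branch point; the remaining terms are analytic or single-valued there.


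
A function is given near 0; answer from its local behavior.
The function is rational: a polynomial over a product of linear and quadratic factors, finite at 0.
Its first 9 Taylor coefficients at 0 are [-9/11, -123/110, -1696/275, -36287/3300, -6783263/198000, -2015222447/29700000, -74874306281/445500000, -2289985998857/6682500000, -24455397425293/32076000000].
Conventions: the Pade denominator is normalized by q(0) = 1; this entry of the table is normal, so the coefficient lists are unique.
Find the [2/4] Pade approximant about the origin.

Taylor coefficients needed (read off): a_0 = -9/11, a_1 = -123/110, a_2 = -1696/275, a_3 = -36287/3300, a_4 = -6783263/198000, a_5 = -2015222447/29700000, a_6 = -74874306281/445500000.
Write the denominator as Q(v) = 1 + q1*v + q2*v^2 + q3*v^3 + q4*v^4. Requiring Q*f - P = O(v^7) with deg P <= 2 kills the coefficients of v^3..v^6 in Q*f:
  v^3: a_3 + q1*a_2 + q2*a_1 + q3*a_0 = 0, i.e. -36287/3300 + (-1696/275)*q1 + (-123/110)*q2 + (-9/11)*q3 = 0.
  v^4: a_4 + q1*a_3 + q2*a_2 + q3*a_1 + q4*a_0 = 0, i.e. -6783263/198000 + (-36287/3300)*q1 + (-1696/275)*q2 + (-123/110)*q3 + (-9/11)*q4 = 0.
  v^5: a_5 + q1*a_4 + q2*a_3 + q3*a_2 + q4*a_1 = 0, i.e. -2015222447/29700000 + (-6783263/198000)*q1 + (-36287/3300)*q2 + (-1696/275)*q3 + (-123/110)*q4 = 0.
  v^6: a_6 + q1*a_5 + q2*a_4 + q3*a_3 + q4*a_2 = 0, i.e. -74874306281/445500000 + (-2015222447/29700000)*q1 + (-6783263/198000)*q2 + (-36287/3300)*q3 + (-1696/275)*q4 = 0.
Solving this linear system: q1 = -149262071/97880430, q2 = -1497604777/326268100, q3 = 14121518441/3262681000, q4 = 11919658959/1631340500.
The numerator is Q*f truncated at degree 2: P0 = a_0 = -9/11; P1 = a_1 + q1*a_0 = 4647645/35889491; P2 = a_2 + q1*a_1 + q2*a_0 = -25358400/35889491.

The Pade approximant has numerator coefficients [-9/11, 4647645/35889491, -25358400/35889491]; denominator coefficients [1, -149262071/97880430, -1497604777/326268100, 14121518441/3262681000, 11919658959/1631340500].


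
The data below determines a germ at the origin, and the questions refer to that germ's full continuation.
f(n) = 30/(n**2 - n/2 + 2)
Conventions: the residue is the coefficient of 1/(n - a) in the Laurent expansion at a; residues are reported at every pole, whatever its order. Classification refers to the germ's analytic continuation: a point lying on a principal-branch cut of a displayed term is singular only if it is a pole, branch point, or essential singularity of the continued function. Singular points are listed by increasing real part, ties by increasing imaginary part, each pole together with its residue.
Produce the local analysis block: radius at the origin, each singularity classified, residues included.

Radius of convergence at 0: sqrt(2).
At (1/4) - ((1/4)*sqrt(31))*i: a pole of order 1; residue ((60/31)*sqrt(31))*i.
At (1/4) + ((1/4)*sqrt(31))*i: a pole of order 1; residue -((60/31)*sqrt(31))*i.

Denominator factor (n**2 - n/2 + 2): discriminant -31/4, complex-conjugate roots (1/4) + ((1/4)*sqrt(31))*i and (1/4) - ((1/4)*sqrt(31))*i; poles of order 1, moduli sqrt(2) and sqrt(2).
The radius of convergence is the smallest modulus among the singular points: sqrt(2).
The factor n**2 - n/2 + 2 splits as (n - a)(n - a') with a = (1/4) - ((1/4)*sqrt(31))*i, a' = (1/4) + ((1/4)*sqrt(31))*i. At the order-1 pole a set g(n) = (n - a)*f(n) = [30] / (n - a').
Simple pole: residue = g(a) at a = (1/4) - ((1/4)*sqrt(31))*i, which is ((60/31)*sqrt(31))*i.
The factor n**2 - n/2 + 2 splits as (n - a)(n - a') with a = (1/4) + ((1/4)*sqrt(31))*i, a' = (1/4) - ((1/4)*sqrt(31))*i. At the order-1 pole a set g(n) = (n - a)*f(n) = [30] / (n - a').
Simple pole: residue = g(a) at a = (1/4) + ((1/4)*sqrt(31))*i, which is -((60/31)*sqrt(31))*i.
List the singular points by increasing real part (a conjugate pair: the negative imaginary part first).


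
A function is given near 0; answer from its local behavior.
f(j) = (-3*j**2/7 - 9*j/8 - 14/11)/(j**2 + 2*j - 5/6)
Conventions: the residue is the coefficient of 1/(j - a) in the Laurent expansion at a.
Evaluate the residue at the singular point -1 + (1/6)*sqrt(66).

The factor j**2 + 2*j - 5/6 splits as (j - a)(j - a') with a = -1 + (1/6)*sqrt(66), a' = -1 - (1/6)*sqrt(66). At the order-1 pole a set g(j) = (j - a)*f(j) = [-3*j**2/7 - 9*j/8 - 14/11] / (j - a').
Simple pole: residue = g(a) at a = -1 + (1/6)*sqrt(66), which is -15/112 - (839/13552)*sqrt(66).

The residue is -15/112 - (839/13552)*sqrt(66).


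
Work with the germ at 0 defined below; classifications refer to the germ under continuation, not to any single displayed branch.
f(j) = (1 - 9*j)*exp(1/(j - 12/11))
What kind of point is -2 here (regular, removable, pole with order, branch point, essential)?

The point is a regular point.

There is no denominator, hence no pole anywhere.
The essential point of exp(1/(j - (12/11))) is 12/11, not -2.
So the germ continues analytically to -2.


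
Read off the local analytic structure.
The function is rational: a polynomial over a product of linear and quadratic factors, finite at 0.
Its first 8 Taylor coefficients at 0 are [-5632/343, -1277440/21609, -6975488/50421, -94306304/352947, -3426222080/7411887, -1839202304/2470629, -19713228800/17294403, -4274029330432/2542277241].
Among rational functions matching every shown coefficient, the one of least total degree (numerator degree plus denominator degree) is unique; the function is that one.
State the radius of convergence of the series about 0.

No rational of total degree below 4 reproduces all 8 coefficients; solving the [1/3] Pade equations on them gives f(ζ) = (17*ζ/9 + 11)/(ζ - 7/8)**3, whose expansion matches every shown term.
Denominator factor (ζ - 7/8)^3: pole of order 3 at 7/8, modulus 7/8.
The radius of convergence is the smallest modulus among the singular points: 7/8.

The radius of convergence is 7/8.


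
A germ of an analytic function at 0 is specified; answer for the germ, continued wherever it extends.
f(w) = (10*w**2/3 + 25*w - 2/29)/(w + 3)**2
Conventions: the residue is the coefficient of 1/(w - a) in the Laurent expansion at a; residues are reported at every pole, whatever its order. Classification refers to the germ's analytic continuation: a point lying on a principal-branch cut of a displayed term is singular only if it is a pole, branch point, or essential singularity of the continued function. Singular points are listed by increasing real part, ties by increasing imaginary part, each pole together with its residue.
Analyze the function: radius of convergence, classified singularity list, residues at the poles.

Denominator factor (w + 3)^2: pole of order 2 at -3, modulus 3.
The radius of convergence is the smallest modulus among the singular points: 3.
At the order-2 pole -3 set g(w) = (w - (-3))^2*f(w) = 10*w**2/3 + 25*w - 2/29.
Order-2 pole: residue = g'(a); g'(-3) = 5, so the residue is 5.

Radius of convergence at 0: 3.
At -3: a pole of order 2; residue 5.


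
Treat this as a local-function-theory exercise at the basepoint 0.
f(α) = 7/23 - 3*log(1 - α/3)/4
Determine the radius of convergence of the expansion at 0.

Branch term (-3/4)*log(1 - α/(3)): its argument vanishes at α = 3, a logarithmic branch point, modulus 3.
The radius of convergence is the smallest modulus among the singular points: 3.

The radius of convergence is 3.


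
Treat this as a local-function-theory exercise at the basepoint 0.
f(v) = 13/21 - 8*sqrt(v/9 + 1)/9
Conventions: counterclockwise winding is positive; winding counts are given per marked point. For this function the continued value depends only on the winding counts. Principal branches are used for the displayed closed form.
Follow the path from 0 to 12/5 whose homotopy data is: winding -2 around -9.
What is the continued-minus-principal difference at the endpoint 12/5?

The rational part is single-valued and drops out of the difference; each branch term changes only by its own monodromy.
(-8/9)*sqrt(1 - v/(-9)): winding -2 is even, the square root returns to the same sheet, contribution 0.
Summing the contributions at v = 12/5 gives 0.

Continued minus principal equals 0.


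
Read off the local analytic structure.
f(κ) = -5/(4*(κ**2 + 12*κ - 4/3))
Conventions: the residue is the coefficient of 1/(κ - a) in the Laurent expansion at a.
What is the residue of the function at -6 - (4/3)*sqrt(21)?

The factor κ**2 + 12*κ - 4/3 splits as (κ - a)(κ - a') with a = -6 - (4/3)*sqrt(21), a' = -6 + (4/3)*sqrt(21). At the order-1 pole a set g(κ) = (κ - a)*f(κ) = [-5/4] / (κ - a').
Simple pole: residue = g(a) at a = -6 - (4/3)*sqrt(21), which is (5/224)*sqrt(21).

The residue is (5/224)*sqrt(21).


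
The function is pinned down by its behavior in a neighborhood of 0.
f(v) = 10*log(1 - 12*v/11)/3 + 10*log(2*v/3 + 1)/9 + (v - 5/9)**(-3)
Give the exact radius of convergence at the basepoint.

Denominator factor (v - 5/9)^3: pole of order 3 at 5/9, modulus 5/9.
Branch term (10/3)*log(1 - v/(11/12)): its argument vanishes at v = 11/12, a logarithmic branch point, modulus 11/12.
Branch term (10/9)*log(1 - v/(-3/2)): its argument vanishes at v = -3/2, a logarithmic branch point, modulus 3/2.
The radius of convergence is the smallest modulus among the singular points: 5/9.

The radius of convergence is 5/9.


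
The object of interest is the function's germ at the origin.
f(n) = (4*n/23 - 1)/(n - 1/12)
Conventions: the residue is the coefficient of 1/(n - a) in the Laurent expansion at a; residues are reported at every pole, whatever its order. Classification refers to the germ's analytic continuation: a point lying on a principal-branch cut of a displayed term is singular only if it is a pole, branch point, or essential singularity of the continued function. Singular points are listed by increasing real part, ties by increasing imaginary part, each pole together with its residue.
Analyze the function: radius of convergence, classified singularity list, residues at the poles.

Radius of convergence at 0: 1/12.
At 1/12: a pole of order 1; residue -68/69.

Denominator factor (n - 1/12): pole of order 1 at 1/12, modulus 1/12.
The radius of convergence is the smallest modulus among the singular points: 1/12.
At the order-1 pole 1/12 set g(n) = (n - (1/12))*f(n) = 4*n/23 - 1.
Simple pole: residue = g(a) at a = 1/12, which is -68/69.


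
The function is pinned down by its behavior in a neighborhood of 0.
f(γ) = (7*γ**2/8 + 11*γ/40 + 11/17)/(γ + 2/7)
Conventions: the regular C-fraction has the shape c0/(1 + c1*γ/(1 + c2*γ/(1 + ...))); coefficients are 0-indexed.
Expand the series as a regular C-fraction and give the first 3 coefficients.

The regular C-fraction coefficients are [77/34, 123/40, 46801/54120].

Taylor coefficients (expand at 0): a_0 = 77/34, a_1 = -9471/1360, a_2 = 74627/2720.
c0 = a_0 = 77/34. Peel one level at a time: if S = 1 + c*γ/S' with S'(0) = 1, then c is the γ-coefficient of S and S' = c*γ/(S - 1).
S_1 = c0/f = 1 + (123/40)*γ + (-46801/17600)*γ^2 + ...; c1 = 123/40.
S_2 = c1*γ/(S_1 - 1) = 1 + (46801/54120)*γ + ...; c2 = 46801/54120.


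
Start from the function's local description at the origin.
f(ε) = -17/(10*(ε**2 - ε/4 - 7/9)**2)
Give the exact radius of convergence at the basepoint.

Denominator factor (ε**2 - ε/4 - 7/9)^2: discriminant 457/144, real irrational roots 1/8 + (1/24)*sqrt(457) and 1/8 - (1/24)*sqrt(457); poles of order 2, moduli 1/8 + (1/24)*sqrt(457) and -1/8 + (1/24)*sqrt(457).
The radius of convergence is the smallest modulus among the singular points: -1/8 + (1/24)*sqrt(457).

The radius of convergence is -1/8 + (1/24)*sqrt(457).


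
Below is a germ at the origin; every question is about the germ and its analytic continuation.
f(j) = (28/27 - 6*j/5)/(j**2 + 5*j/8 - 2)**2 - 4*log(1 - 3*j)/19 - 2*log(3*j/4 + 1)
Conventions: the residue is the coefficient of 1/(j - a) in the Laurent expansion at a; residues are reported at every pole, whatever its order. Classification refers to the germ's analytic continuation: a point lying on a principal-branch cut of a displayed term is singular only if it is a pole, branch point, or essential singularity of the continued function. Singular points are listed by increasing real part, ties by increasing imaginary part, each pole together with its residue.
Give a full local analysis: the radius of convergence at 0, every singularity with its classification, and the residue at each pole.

Denominator factor (j**2 + 5*j/8 - 2)^2: discriminant 537/64, real irrational roots -5/16 + (1/16)*sqrt(537) and -5/16 - (1/16)*sqrt(537); poles of order 2, moduli -5/16 + (1/16)*sqrt(537) and 5/16 + (1/16)*sqrt(537).
Branch term (-4/19)*log(1 - j/(1/3)): its argument vanishes at j = 1/3, a logarithmic branch point, modulus 1/3.
Branch term (-2)*log(1 - j/(-4/3)): its argument vanishes at j = -4/3, a logarithmic branch point, modulus 4/3.
The radius of convergence is the smallest modulus among the singular points: 1/3.
The branch terms are analytic at -5/16 - (1/16)*sqrt(537) and contribute nothing to the residue; only the rational part matters.
The factor j**2 + 5*j/8 - 2 splits as (j - a)(j - a') with a = -5/16 - (1/16)*sqrt(537), a' = -5/16 + (1/16)*sqrt(537). At the order-2 pole a set g(j) = (j - a)^2*(rational part) = [28/27 - 6*j/5] / (j - a')^2.
Order-2 pole: residue = g'(a); g'(-5/16 - (1/16)*sqrt(537)) = (39040/7785963)*sqrt(537), so the residue is (39040/7785963)*sqrt(537).
The branch terms are analytic at -5/16 + (1/16)*sqrt(537) and contribute nothing to the residue; only the rational part matters.
The factor j**2 + 5*j/8 - 2 splits as (j - a)(j - a') with a = -5/16 + (1/16)*sqrt(537), a' = -5/16 - (1/16)*sqrt(537). At the order-2 pole a set g(j) = (j - a)^2*(rational part) = [28/27 - 6*j/5] / (j - a')^2.
Order-2 pole: residue = g'(a); g'(-5/16 + (1/16)*sqrt(537)) = -(39040/7785963)*sqrt(537), so the residue is -(39040/7785963)*sqrt(537).
List the singular points by increasing real part (a conjugate pair: the negative imaginary part first).

Radius of convergence at 0: 1/3.
At -5/16 - (1/16)*sqrt(537): a pole of order 2; residue (39040/7785963)*sqrt(537).
At -4/3: a logarithmic branch point.
At 1/3: a logarithmic branch point.
At -5/16 + (1/16)*sqrt(537): a pole of order 2; residue -(39040/7785963)*sqrt(537).


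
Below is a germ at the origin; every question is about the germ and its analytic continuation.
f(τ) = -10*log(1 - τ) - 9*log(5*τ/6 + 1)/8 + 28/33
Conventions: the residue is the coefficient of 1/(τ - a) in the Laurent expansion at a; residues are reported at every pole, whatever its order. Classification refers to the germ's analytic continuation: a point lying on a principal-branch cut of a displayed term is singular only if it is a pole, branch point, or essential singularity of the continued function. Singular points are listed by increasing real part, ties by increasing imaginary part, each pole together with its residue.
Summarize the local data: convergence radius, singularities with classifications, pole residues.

Radius of convergence at 0: 1.
At -6/5: a logarithmic branch point.
At 1: a logarithmic branch point.

Branch term (-10)*log(1 - τ/(1)): its argument vanishes at τ = 1, a logarithmic branch point, modulus 1.
Branch term (-9/8)*log(1 - τ/(-6/5)): its argument vanishes at τ = -6/5, a logarithmic branch point, modulus 6/5.
The radius of convergence is the smallest modulus among the singular points: 1.
List the singular points by increasing real part (a conjugate pair: the negative imaginary part first).


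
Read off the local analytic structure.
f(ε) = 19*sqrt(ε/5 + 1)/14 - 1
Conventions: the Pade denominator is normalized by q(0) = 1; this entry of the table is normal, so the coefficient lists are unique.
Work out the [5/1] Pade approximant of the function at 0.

Taylor coefficients needed (expand at 0): a_0 = 5/14, a_1 = 19/140, a_2 = -19/2800, a_3 = 19/28000, a_4 = -19/224000, a_5 = 19/1600000, a_6 = -57/32000000.
Write the denominator as Q(ε) = 1 + q1*ε. Requiring Q*f - P = O(ε^7) with deg P <= 5 kills the coefficients of ε^6..ε^6 in Q*f:
  ε^6: a_6 + q1*a_5 = 0, i.e. -57/32000000 + (19/1600000)*q1 = 0.
Solving this linear system: q1 = 3/20.
The numerator is Q*f truncated at degree 5: P0 = a_0 = 5/14; P1 = a_1 + q1*a_0 = 53/280; P2 = a_2 + q1*a_1 = 19/1400; P3 = a_3 + q1*a_2 = -19/56000; P4 = a_4 + q1*a_3 = 19/1120000; P5 = a_5 + q1*a_4 = -19/22400000.

The Pade approximant has numerator coefficients [5/14, 53/280, 19/1400, -19/56000, 19/1120000, -19/22400000]; denominator coefficients [1, 3/20].
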